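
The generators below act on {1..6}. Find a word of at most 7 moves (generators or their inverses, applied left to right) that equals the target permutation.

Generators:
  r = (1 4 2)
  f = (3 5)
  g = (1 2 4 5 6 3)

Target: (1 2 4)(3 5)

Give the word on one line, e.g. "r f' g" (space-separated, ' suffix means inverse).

r f f f r

  after r: (1 4 2)
  after f: (1 4 2)(3 5)
  after f: (1 4 2)
  after f: (1 4 2)(3 5)
  after r: (1 2 4)(3 5)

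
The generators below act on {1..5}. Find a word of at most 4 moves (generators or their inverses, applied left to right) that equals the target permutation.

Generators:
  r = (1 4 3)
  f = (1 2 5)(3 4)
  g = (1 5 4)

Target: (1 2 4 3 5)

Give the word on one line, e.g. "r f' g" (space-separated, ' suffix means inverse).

  after f': (1 5 2)(3 4)
  after r': (1 5 2 3)
  after f': (1 2 4 3 5)

f' r' f'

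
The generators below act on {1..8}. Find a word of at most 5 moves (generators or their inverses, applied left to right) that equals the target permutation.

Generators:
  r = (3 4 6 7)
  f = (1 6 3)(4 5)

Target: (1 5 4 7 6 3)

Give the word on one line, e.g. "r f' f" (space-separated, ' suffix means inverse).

r' f f r f

  after r': (3 7 6 4)
  after f: (1 6 5 4)(3 7)
  after f: (1 3 7)(4 6)
  after r: (1 4 7)
  after f: (1 5 4 7 6 3)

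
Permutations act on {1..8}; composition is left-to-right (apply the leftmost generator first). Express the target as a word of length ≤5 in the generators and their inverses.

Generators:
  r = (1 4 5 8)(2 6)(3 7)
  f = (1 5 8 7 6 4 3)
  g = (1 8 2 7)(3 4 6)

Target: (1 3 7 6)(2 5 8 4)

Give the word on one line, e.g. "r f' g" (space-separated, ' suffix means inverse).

f r f r

  after f: (1 5 8 7 6 4 3)
  after r: (1 8 3 4 7 2 6 5)
  after f: (1 7 2 4 6 8)
  after r: (1 3 7 6)(2 5 8 4)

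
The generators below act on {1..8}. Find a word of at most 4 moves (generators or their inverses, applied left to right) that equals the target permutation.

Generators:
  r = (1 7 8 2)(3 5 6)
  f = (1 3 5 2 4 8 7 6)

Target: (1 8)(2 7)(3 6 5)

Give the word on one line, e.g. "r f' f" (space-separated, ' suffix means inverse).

  after r: (1 7 8 2)(3 5 6)
  after r: (1 8)(2 7)(3 6 5)

r r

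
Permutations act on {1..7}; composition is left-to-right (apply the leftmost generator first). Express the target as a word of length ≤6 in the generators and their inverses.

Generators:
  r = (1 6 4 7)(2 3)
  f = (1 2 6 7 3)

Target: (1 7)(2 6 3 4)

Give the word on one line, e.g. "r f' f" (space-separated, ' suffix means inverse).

f r f r'

  after f: (1 2 6 7 3)
  after r: (1 3 6)(2 4 7)
  after f: (2 4 3 7 6)
  after r': (1 7)(2 6 3 4)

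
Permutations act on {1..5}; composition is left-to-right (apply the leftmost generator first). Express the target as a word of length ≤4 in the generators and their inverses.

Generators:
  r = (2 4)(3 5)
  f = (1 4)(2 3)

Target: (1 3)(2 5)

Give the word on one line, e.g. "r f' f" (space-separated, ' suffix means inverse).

f r' f'

  after f: (1 4)(2 3)
  after r': (1 2 5 3 4)
  after f': (1 3)(2 5)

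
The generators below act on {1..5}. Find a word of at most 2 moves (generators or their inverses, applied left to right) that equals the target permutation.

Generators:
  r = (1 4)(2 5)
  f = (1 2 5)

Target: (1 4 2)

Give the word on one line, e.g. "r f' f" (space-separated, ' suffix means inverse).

r f

  after r: (1 4)(2 5)
  after f: (1 4 2)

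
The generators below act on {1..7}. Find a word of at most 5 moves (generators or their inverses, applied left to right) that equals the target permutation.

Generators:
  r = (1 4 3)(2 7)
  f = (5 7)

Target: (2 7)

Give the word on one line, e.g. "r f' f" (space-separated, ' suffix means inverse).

r r r

  after r: (1 4 3)(2 7)
  after r: (1 3 4)
  after r: (2 7)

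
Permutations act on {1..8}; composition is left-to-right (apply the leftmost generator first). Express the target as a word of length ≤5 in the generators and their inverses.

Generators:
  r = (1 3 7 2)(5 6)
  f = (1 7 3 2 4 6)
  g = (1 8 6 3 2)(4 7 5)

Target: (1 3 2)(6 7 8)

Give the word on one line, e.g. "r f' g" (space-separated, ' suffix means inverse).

  after f': (1 6 4 2 3 7)
  after g: (1 3 5 4)(6 7 8)
  after r': (2 7 8 5 4)(3 6)
  after f: (1 7 8 5 6 2 3)
  after r': (1 3 2)(6 7 8)

f' g r' f r'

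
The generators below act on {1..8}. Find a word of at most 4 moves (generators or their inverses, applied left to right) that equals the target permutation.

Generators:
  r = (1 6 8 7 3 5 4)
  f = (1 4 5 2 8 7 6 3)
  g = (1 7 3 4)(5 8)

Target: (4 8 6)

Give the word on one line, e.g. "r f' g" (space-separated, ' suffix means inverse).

g r g r

  after g: (1 7 3 4)(5 8)
  after r: (1 3)(4 6 8)(5 7)
  after g: (1 4 6 5 3 7 8)
  after r: (4 8 6)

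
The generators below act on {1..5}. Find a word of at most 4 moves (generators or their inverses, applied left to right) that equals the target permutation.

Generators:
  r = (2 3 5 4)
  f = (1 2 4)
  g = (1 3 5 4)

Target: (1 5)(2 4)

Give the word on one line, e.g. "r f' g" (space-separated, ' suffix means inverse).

g' r r g

  after g': (1 4 5 3)
  after r: (1 2 3)
  after r: (1 3)(2 5 4)
  after g: (1 5)(2 4)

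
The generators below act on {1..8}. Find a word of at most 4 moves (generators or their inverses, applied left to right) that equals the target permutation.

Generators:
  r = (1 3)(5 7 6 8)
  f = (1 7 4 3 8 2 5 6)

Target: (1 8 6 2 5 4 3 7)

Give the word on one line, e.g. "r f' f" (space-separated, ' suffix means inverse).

  after r: (1 3)(5 7 6 8)
  after f: (1 8 6 2 5 4 3 7)

r f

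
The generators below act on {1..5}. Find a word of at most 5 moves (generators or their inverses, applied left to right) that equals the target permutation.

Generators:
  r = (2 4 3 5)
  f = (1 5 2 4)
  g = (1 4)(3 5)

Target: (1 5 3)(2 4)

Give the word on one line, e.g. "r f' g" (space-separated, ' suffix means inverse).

  after r': (2 5 3 4)
  after g: (1 4 2 3)
  after r: (1 3)(2 5)
  after f': (1 3 4 2)
  after g: (1 5 3)(2 4)

r' g r f' g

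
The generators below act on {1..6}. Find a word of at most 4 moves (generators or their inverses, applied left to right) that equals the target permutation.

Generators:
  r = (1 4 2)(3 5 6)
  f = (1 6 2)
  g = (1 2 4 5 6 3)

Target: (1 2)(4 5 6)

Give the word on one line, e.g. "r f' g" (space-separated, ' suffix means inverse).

  after g: (1 2 4 5 6 3)
  after r': (1 4 3 2)
  after f': (1 4 3 6)
  after r: (1 2)(4 5 6)

g r' f' r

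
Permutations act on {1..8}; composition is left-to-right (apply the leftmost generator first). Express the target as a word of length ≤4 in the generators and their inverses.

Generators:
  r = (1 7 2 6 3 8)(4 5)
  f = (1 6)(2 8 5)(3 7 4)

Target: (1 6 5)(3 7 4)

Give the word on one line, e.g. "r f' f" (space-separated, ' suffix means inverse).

  after r: (1 7 2 6 3 8)(4 5)
  after f: (1 4 2)(3 5)(6 7 8)
  after f: (1 3 2 6 4 8)(5 7)
  after r': (1 6 5)(3 7 4)

r f f r'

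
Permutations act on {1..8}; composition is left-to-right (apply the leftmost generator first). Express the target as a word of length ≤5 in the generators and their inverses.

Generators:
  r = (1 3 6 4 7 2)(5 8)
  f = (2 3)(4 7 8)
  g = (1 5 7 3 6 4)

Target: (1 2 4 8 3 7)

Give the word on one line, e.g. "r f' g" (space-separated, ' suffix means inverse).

  after g: (1 5 7 3 6 4)
  after f: (1 5 8 4)(2 3 6 7)
  after g: (1 7 2 6 3 4 5 8)
  after r: (1 2 4 8 3 7)

g f g r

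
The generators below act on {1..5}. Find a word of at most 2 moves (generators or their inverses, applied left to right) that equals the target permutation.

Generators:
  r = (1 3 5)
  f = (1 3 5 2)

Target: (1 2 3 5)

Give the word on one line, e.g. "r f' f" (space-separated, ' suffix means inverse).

f' r'

  after f': (1 2 5 3)
  after r': (1 2 3 5)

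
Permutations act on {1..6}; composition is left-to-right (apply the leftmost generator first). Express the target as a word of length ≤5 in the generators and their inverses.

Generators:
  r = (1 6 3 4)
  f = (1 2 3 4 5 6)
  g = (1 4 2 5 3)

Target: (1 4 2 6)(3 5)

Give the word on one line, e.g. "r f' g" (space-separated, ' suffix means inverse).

g' f g g f'

  after g': (1 3 5 2 4)
  after f: (1 4 2 5 3 6)
  after g: (1 2 3 6 4 5)
  after g: (1 5 4 3 6 2)
  after f': (1 4 2 6)(3 5)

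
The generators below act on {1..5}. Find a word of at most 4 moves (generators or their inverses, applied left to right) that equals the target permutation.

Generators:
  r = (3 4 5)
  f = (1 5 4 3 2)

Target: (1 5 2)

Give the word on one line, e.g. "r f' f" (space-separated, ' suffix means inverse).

r f

  after r: (3 4 5)
  after f: (1 5 2)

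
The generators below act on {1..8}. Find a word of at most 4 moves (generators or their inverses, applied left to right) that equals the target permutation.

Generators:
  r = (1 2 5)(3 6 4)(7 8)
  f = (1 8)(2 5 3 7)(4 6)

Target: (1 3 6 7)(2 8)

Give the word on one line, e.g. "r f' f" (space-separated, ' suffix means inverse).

r' f

  after r': (1 5 2)(3 4 6)(7 8)
  after f: (1 3 6 7)(2 8)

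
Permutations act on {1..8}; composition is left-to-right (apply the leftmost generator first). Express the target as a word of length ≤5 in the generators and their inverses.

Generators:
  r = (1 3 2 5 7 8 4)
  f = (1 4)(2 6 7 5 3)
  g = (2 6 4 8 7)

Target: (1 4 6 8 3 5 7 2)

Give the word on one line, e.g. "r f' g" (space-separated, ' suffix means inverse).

  after g: (2 6 4 8 7)
  after g: (2 4 7 6 8)
  after f': (1 4 6 8 3 5 7 2)

g g f'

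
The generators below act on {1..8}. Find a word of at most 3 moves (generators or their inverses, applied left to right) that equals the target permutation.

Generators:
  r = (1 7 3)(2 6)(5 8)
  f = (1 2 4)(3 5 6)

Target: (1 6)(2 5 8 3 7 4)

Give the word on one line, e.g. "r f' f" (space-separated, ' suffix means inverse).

r' f'

  after r': (1 3 7)(2 6)(5 8)
  after f': (1 6)(2 5 8 3 7 4)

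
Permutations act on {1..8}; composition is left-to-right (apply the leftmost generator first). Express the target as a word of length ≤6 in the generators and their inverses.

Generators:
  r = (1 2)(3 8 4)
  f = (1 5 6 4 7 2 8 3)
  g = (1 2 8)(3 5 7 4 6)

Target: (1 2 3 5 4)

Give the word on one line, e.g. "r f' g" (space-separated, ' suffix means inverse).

  after f': (1 3 8 2 7 4 6 5)
  after g: (1 5 2 4 3)(6 7)
  after f': (2 6 4 8)(5 7)
  after g: (1 2 3 5 4)

f' g f' g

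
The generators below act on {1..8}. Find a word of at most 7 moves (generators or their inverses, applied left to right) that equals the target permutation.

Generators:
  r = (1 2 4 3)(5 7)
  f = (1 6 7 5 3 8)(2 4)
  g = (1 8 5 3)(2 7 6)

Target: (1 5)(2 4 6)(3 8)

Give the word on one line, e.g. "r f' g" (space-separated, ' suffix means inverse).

  after r': (1 3 4 2)(5 7)
  after f: (1 8)(2 6 7 3)
  after g: (1 5 3 7)
  after f: (1 3 5 8)(2 4)(6 7)
  after g': (1 5)(2 4 6)(3 8)

r' f g f g'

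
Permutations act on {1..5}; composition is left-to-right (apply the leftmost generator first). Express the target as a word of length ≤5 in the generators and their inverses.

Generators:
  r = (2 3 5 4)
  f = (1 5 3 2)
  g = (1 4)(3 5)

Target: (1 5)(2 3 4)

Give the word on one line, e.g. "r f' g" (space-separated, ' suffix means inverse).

  after f: (1 5 3 2)
  after g': (1 3 2 4)
  after r: (1 5 4)
  after g': (1 3 5)
  after r: (1 5)(2 3 4)

f g' r g' r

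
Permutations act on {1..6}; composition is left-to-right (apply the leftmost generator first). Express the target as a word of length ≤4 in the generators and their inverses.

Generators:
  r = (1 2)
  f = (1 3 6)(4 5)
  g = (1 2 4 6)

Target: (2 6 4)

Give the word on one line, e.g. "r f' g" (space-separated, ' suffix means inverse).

r g'

  after r: (1 2)
  after g': (2 6 4)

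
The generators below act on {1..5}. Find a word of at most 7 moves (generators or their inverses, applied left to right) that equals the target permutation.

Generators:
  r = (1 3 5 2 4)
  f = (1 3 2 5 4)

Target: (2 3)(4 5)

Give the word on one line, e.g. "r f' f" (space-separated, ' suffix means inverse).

r' f' r f' r'

  after r': (1 4 2 5 3)
  after f': (1 5)(3 4)
  after r: (1 2 4 5 3)
  after f': (1 3 4 2 5)
  after r': (2 3)(4 5)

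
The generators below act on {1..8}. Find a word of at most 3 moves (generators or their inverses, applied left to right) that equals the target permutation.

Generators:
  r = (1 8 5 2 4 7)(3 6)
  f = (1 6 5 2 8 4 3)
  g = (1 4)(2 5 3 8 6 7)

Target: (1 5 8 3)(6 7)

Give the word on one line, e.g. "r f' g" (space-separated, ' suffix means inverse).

g' r' r'

  after g': (1 4)(2 7 6 8 3 5)
  after r': (1 2 4 7 3 8 6)
  after r': (1 5 8 3)(6 7)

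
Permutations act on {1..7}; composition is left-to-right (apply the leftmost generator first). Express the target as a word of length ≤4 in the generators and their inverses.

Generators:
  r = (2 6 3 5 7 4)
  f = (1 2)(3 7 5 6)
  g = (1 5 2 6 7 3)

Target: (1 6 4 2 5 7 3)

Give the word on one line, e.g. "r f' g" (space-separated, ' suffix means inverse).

  after g: (1 5 2 6 7 3)
  after r: (1 7 5 6 4 2 3)
  after f: (1 5 3 2 7 6 4)
  after f: (1 6 4 2 5 7 3)

g r f f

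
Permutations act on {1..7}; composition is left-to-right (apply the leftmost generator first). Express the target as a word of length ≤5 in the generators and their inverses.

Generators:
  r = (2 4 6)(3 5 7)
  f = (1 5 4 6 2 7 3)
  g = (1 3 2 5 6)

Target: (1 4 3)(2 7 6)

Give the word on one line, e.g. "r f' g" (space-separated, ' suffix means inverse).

r' f f

  after r': (2 6 4)(3 7 5)
  after f: (1 5)(4 7)
  after f: (1 4 3)(2 7 6)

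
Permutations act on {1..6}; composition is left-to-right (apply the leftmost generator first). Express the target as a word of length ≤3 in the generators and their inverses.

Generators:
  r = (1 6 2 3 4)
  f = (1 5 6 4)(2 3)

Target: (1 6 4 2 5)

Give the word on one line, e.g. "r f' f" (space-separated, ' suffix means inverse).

  after r': (1 4 3 2 6)
  after f': (1 6 4 2 5)

r' f'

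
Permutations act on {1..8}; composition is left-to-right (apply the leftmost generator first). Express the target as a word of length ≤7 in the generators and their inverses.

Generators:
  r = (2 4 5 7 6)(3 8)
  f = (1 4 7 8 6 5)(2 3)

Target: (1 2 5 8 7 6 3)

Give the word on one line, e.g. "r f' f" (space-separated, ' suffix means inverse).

  after r': (2 6 7 5 4)(3 8)
  after f: (1 4 3 6 8 2 5 7)
  after r': (1 2 4 8 6 3 7)
  after f': (1 3 4 7 5 6 2)
  after f': (1 2 5 8 7 6 3)

r' f r' f' f'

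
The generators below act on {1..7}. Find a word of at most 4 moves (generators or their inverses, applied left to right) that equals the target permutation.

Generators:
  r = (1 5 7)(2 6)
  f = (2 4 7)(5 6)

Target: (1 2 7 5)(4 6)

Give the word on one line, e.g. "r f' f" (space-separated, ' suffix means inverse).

f' f' r' f

  after f': (2 7 4)(5 6)
  after f': (2 4 7)
  after r': (1 7 6 2 4 5)
  after f: (1 2 7 5)(4 6)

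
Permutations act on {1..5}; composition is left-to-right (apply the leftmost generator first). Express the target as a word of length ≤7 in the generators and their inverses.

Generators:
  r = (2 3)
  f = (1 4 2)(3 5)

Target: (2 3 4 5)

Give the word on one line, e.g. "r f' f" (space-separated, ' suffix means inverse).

f' f' r' f' r

  after f': (1 2 4)(3 5)
  after f': (1 4 2)
  after r': (1 4 3 2)
  after f': (3 4 5)
  after r: (2 3 4 5)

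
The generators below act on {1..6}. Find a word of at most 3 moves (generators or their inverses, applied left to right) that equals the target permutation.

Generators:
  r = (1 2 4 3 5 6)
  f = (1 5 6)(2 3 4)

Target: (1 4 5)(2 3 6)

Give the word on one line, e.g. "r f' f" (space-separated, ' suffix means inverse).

  after r: (1 2 4 3 5 6)
  after r: (1 4 5)(2 3 6)

r r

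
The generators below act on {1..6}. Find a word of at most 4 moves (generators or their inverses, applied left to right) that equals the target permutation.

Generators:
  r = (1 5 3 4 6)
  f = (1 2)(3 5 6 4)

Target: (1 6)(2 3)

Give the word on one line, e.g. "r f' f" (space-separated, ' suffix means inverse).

f r' f r'

  after f: (1 2)(3 5 6 4)
  after r': (1 2 6 3)(4 5)
  after f: (2 4 6 5 3)
  after r': (1 6)(2 3)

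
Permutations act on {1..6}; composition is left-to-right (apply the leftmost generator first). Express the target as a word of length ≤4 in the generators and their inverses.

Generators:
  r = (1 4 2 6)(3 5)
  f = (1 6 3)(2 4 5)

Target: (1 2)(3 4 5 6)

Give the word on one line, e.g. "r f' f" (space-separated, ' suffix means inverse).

  after f': (1 3 6)(2 5 4)
  after r': (1 5)(2 3)
  after f: (1 2)(3 4 5 6)

f' r' f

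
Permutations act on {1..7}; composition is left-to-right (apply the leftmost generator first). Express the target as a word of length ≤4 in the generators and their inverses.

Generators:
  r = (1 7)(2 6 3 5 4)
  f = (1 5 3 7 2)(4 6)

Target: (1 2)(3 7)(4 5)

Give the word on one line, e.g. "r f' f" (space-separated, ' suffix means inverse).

  after f: (1 5 3 7 2)(4 6)
  after r: (1 4 3)(2 7 6)
  after r: (1 2)(3 7)(4 5)

f r r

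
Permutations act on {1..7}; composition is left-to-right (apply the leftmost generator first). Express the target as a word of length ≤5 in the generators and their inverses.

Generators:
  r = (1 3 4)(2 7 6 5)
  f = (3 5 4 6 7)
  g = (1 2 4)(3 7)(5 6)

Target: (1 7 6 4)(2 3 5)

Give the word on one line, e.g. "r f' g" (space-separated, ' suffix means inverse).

  after f': (3 7 6 4 5)
  after r: (1 3 6)(2 7 5 4)
  after g': (1 7 6 4)(2 3 5)

f' r g'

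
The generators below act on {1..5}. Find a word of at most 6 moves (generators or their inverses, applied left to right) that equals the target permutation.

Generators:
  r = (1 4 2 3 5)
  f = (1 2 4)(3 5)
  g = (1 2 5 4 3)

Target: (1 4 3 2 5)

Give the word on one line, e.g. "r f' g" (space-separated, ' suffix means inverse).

  after g: (1 2 5 4 3)
  after r: (1 3 4 5 2)
  after f: (1 5 4 3)
  after r: (2 3 4 5)
  after f': (1 4 3 2 5)

g r f r f'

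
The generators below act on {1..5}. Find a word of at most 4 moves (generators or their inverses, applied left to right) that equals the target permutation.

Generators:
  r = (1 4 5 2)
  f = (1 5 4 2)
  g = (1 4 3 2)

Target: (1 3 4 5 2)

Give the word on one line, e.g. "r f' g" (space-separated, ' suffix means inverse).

  after f': (1 2 4 5)
  after f': (1 4)(2 5)
  after g: (1 3 2 5)
  after f': (1 3 4 5 2)

f' f' g f'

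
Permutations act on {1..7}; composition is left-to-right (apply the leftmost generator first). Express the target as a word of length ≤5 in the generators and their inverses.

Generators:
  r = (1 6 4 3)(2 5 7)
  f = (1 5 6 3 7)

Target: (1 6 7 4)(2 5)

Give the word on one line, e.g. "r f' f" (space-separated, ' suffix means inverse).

f r' f' r f

  after f: (1 5 6 3 7)
  after r': (1 2 7 3 5)(4 6)
  after f': (1 2 3)(4 5 7 6)
  after r: (1 5 2)(3 6)(4 7)
  after f: (1 6 7 4)(2 5)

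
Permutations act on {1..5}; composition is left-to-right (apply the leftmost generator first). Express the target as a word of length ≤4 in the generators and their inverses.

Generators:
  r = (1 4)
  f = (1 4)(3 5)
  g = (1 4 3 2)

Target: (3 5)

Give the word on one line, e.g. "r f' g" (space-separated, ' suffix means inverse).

  after r': (1 4)
  after f': (3 5)

r' f'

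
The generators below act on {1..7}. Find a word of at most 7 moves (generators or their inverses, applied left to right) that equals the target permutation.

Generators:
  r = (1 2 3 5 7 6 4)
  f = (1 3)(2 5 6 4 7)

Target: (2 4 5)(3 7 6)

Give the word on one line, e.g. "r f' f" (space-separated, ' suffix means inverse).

r' r' f' r' f'

  after r': (1 4 6 7 5 3 2)
  after r': (1 6 5 2 4 7 3)
  after f': (1 5 7)(2 6)
  after r': (1 3 2 7 4 6)
  after f': (2 4 5)(3 7 6)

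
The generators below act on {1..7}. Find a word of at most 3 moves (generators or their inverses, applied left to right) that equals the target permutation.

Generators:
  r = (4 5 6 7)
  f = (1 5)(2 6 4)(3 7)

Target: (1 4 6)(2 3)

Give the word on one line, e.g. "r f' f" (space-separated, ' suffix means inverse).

  after f: (1 5)(2 6 4)(3 7)
  after r: (1 6 5)(2 7 3 4)
  after f: (1 4 6)(2 3)

f r f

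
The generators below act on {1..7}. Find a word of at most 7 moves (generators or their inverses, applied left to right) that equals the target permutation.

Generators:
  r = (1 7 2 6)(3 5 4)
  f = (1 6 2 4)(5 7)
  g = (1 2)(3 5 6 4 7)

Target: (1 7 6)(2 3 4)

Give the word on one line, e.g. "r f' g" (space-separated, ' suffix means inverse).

f g g f' f'

  after f: (1 6 2 4)(5 7)
  after g: (1 4 2 7 6)(3 5)
  after g: (1 7 4)(2 3 6)
  after f': (1 5 7 2 3)
  after f': (1 7 6)(2 3 4)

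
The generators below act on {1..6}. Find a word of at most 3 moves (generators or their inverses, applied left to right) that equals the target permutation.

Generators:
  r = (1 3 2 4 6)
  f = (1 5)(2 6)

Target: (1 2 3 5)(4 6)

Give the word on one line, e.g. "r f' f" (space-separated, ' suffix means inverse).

  after r': (1 6 4 2 3)
  after f: (1 2 3 5)(4 6)

r' f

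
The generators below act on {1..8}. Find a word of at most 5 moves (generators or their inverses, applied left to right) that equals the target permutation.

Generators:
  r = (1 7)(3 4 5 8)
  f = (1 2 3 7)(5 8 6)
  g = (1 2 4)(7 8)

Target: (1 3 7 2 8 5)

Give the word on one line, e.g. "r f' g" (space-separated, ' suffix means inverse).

  after g: (1 2 4)(7 8)
  after g: (1 4 2)
  after r': (1 3 8 5 4 2 7)
  after g: (1 3 7 2 8 5)

g g r' g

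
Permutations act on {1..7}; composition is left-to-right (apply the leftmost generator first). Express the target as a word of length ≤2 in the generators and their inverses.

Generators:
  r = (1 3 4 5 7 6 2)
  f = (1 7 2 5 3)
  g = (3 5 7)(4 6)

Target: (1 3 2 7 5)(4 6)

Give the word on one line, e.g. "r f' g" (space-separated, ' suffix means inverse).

  after g: (3 5 7)(4 6)
  after f': (1 3 2 7 5)(4 6)

g f'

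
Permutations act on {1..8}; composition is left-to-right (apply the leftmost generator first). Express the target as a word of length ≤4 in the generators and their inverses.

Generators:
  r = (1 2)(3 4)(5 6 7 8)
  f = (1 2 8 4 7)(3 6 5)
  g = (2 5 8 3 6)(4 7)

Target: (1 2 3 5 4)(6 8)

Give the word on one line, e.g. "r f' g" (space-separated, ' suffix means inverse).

  after g: (2 5 8 3 6)(4 7)
  after f: (1 2 3 5 4)(6 8)

g f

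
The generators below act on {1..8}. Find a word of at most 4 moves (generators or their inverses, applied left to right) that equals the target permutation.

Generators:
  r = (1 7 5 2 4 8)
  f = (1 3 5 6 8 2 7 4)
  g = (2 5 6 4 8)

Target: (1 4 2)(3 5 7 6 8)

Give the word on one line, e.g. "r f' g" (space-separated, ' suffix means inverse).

  after r: (1 7 5 2 4 8)
  after f: (1 4 2)(3 5 7 6 8)

r f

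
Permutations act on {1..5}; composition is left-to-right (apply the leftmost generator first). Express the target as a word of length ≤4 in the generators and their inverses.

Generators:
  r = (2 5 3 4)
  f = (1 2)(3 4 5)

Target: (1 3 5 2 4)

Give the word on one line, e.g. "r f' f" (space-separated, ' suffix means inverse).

r' f' r' f'

  after r': (2 4 3 5)
  after f': (1 2 3 4 5)
  after r': (1 4 2 5)
  after f': (1 3 5 2 4)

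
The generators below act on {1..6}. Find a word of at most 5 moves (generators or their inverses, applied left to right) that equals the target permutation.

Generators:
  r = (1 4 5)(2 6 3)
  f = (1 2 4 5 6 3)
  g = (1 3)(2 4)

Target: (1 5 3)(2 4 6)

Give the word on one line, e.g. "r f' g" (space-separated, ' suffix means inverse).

f' r' f' g' g'

  after f': (1 3 6 5 4 2)
  after r': (1 6 4 3 2 5)
  after f': (1 5 3)(2 4 6)
  after g': (1 5)(4 6)
  after g': (1 5 3)(2 4 6)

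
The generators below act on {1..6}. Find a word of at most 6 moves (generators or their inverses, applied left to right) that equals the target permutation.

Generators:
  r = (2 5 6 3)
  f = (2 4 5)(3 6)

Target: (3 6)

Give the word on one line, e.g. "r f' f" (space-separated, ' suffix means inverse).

f f r f' r

  after f: (2 4 5)(3 6)
  after f: (2 5 4)
  after r: (2 6 3)(4 5)
  after f': (2 3 5)
  after r: (3 6)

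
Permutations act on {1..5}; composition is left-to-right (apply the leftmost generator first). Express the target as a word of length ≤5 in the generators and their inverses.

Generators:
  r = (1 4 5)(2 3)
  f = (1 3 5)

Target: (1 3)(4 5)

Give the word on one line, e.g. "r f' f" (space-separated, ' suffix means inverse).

f r' r'

  after f: (1 3 5)
  after r': (1 2 3 4)
  after r': (1 3)(4 5)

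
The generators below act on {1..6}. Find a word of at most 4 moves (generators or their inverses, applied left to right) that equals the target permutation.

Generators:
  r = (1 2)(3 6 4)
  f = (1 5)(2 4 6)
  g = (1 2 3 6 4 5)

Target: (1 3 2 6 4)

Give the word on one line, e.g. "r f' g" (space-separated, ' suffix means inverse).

g f r' r'

  after g: (1 2 3 6 4 5)
  after f: (1 4)(2 3)
  after r': (1 6 3)(2 4)
  after r': (1 3 2 6 4)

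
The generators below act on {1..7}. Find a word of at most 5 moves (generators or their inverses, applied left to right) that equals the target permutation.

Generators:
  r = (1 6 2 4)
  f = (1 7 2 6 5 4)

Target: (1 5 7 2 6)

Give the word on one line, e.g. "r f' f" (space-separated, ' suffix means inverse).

  after r': (1 4 2 6)
  after f: (2 5 4 6 7)
  after r': (1 4)(2 5)(6 7)
  after f': (1 5 7 2 6)

r' f r' f'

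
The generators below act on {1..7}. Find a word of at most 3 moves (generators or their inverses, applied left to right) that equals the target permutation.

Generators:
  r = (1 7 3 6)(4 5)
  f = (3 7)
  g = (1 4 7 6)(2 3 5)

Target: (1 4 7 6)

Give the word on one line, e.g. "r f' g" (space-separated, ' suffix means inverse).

  after g': (1 6 7 4)(2 5 3)
  after g': (1 7)(2 3 5)(4 6)
  after g': (1 4 7 6)

g' g' g'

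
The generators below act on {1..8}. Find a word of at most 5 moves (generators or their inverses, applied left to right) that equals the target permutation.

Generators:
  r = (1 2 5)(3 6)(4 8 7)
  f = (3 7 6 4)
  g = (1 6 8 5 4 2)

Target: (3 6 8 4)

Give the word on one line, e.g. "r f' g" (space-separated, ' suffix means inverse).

r' r' f' r' f

  after r': (1 5 2)(3 6)(4 7 8)
  after r': (1 2 5)(4 8 7)
  after f': (1 2 5)(3 4 8)(6 7)
  after r': (3 7)(6 8)
  after f: (3 6 8 4)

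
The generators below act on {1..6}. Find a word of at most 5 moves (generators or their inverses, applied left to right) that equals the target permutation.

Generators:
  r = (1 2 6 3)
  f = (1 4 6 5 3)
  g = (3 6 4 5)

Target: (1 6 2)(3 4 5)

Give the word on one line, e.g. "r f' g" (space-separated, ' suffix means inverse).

  after r': (1 3 6 2)
  after f: (2 4 6)(3 5)
  after f: (1 4 5)(2 6)
  after g: (1 5)(2 4 3 6)
  after f': (1 6 2)(3 4 5)

r' f f g f'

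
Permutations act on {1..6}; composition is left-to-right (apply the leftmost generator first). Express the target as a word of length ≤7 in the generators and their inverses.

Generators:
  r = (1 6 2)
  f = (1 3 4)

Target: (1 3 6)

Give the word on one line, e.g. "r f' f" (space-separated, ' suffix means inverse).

  after r': (1 2 6)
  after f': (1 2 6 4 3)
  after r: (3 6 4)
  after f': (1 4)(3 6)
  after f': (1 3 6)

r' f' r f' f'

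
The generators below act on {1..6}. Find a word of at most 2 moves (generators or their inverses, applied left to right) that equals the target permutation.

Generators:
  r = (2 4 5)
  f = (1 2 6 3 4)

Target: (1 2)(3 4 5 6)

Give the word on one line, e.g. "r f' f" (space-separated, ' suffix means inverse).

r f

  after r: (2 4 5)
  after f: (1 2)(3 4 5 6)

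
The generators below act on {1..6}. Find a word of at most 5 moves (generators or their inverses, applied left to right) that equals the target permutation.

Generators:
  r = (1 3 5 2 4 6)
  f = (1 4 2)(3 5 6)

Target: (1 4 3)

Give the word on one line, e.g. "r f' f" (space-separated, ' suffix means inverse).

r' f r' f

  after r': (1 6 4 2 5 3)
  after f: (1 3 4)(2 6)
  after r': (2 4 6 5 3)
  after f: (1 4 3)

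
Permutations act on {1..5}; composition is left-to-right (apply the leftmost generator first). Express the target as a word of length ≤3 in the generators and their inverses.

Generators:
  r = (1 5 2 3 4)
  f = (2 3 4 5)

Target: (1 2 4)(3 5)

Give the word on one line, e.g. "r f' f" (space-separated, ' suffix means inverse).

r f

  after r: (1 5 2 3 4)
  after f: (1 2 4)(3 5)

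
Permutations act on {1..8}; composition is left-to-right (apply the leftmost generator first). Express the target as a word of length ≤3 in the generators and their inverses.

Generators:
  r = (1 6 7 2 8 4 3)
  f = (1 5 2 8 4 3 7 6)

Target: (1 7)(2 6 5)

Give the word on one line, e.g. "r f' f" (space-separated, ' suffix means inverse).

  after r': (1 3 4 8 2 7 6)
  after f: (1 7)(2 6 5)

r' f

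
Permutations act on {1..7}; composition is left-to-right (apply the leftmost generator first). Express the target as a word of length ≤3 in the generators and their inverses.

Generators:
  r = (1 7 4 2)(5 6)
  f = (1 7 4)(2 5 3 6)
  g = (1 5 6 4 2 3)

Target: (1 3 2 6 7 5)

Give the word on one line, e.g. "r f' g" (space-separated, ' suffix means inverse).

  after g: (1 5 6 4 2 3)
  after f': (1 2 5 3 4 6 7)
  after g: (1 3 2 6 7 5)

g f' g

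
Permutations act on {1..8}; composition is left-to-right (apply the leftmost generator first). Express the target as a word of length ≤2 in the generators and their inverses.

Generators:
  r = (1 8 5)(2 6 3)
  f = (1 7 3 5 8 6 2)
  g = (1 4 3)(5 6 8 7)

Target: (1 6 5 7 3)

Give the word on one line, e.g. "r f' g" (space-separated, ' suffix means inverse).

r f

  after r: (1 8 5)(2 6 3)
  after f: (1 6 5 7 3)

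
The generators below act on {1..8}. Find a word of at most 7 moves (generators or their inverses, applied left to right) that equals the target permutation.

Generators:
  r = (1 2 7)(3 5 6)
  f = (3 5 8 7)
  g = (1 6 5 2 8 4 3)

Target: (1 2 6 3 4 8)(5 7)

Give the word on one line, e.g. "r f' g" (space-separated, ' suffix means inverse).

r f' r f' g'

  after r: (1 2 7)(3 5 6)
  after f': (1 2 8 5 6 7)
  after r: (1 7 2 8 6)(3 5)
  after f': (1 8 6)(2 5 7)
  after g': (1 2 6 3 4 8)(5 7)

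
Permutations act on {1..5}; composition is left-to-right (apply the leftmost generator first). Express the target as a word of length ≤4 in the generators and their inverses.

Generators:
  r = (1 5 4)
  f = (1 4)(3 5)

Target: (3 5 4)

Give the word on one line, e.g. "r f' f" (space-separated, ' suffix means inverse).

  after r': (1 4 5)
  after f: (3 5 4)

r' f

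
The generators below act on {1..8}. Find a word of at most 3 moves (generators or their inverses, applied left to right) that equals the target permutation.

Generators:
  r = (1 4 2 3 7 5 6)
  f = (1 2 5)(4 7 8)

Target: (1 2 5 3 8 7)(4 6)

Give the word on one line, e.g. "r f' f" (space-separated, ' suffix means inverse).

  after r': (1 6 5 7 3 2 4)
  after r': (1 5 3 4 6 7 2)
  after f': (1 2 5 3 8 7)(4 6)

r' r' f'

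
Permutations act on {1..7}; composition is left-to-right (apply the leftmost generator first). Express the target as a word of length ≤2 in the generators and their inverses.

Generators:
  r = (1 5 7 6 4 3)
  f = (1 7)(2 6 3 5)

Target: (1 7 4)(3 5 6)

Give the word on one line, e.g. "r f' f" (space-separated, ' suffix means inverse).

  after r: (1 5 7 6 4 3)
  after r: (1 7 4)(3 5 6)

r r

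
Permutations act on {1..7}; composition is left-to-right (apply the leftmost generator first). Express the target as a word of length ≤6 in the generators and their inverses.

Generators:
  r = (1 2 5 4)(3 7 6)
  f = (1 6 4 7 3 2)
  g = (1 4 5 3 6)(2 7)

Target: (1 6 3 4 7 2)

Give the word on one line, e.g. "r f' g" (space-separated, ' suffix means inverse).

r' r' r' r' f

  after r': (1 4 5 2)(3 6 7)
  after r': (1 5)(2 4)(3 7 6)
  after r': (1 2 5 4)
  after r': (3 6 7)
  after f: (1 6 3 4 7 2)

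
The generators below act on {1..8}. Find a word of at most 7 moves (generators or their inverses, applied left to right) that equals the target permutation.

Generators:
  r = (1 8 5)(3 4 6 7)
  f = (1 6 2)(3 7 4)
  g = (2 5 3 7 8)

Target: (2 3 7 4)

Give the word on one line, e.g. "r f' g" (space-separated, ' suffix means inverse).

  after f': (1 2 6)(3 4 7)
  after r: (1 2 7 4 3 6 8 5)
  after r: (1 2 3 7 6 5 8)
  after r: (1 2 4 6)
  after f: (2 3 7 4)

f' r r r f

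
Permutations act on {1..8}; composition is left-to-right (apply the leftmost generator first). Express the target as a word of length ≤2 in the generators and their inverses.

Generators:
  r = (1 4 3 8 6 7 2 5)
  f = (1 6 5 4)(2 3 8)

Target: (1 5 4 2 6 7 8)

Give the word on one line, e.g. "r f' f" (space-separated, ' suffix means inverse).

r f'

  after r: (1 4 3 8 6 7 2 5)
  after f': (1 5 4 2 6 7 8)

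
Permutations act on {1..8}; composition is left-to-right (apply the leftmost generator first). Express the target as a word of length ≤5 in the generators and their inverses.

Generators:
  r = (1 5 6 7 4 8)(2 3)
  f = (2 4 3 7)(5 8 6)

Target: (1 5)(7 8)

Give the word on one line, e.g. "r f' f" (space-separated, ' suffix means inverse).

  after r': (1 8 4 7 6 5)(2 3)
  after f: (1 6 8 3 4 2 7 5)
  after f: (1 5)(7 8)

r' f f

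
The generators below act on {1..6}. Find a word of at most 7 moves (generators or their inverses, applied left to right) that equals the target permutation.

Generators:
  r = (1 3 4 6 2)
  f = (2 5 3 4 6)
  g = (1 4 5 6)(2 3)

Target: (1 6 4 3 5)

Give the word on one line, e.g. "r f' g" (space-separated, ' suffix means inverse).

  after f: (2 5 3 4 6)
  after f: (2 3 6 5 4)
  after r: (1 3 2 4)(5 6)
  after f: (1 4)(2 6 3 5)
  after r: (1 6 4 3 5)

f f r f r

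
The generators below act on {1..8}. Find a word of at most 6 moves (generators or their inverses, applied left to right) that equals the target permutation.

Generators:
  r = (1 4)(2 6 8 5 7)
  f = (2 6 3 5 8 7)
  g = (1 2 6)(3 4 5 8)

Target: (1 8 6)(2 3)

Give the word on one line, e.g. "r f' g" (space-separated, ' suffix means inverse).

g g f r' g'

  after g: (1 2 6)(3 4 5 8)
  after g: (1 6 2)(3 5)(4 8)
  after f: (1 3 8 4 7 2)
  after r': (1 3 6 2 4 5 8)
  after g': (1 8 6)(2 3)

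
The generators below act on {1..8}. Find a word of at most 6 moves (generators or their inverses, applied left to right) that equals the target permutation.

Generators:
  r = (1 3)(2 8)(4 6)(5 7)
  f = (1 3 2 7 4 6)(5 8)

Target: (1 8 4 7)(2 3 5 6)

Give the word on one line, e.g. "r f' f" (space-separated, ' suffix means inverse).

f f r f f

  after f: (1 3 2 7 4 6)(5 8)
  after f: (1 2 4)(3 7 6)
  after r: (1 8 2 6)(3 5 7 4)
  after f: (1 5 4 2)(3 8 7 6)
  after f: (1 8 4 7)(2 3 5 6)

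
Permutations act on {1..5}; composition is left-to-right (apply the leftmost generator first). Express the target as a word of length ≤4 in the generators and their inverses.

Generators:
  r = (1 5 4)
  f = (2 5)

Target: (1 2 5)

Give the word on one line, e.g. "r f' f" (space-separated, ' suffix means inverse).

  after f': (2 5)
  after r: (1 5 2 4)
  after f': (1 2 4)
  after r': (1 2 5)

f' r f' r'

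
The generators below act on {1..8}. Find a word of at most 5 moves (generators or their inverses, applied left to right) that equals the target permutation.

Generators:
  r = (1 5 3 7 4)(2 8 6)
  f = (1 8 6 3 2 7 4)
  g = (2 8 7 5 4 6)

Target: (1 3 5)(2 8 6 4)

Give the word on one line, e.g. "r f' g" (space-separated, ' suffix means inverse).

  after f': (1 4 7 2 3 6 8)
  after g': (1 5 7 6 2 3 4 8)
  after f: (1 5 4 6 7 3)
  after r: (1 3 5)(2 8 6 4)

f' g' f r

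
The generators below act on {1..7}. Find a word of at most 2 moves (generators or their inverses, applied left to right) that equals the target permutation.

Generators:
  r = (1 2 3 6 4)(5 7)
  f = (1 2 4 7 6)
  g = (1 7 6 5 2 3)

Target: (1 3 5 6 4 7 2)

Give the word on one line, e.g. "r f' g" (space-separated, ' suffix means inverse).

r g

  after r: (1 2 3 6 4)(5 7)
  after g: (1 3 5 6 4 7 2)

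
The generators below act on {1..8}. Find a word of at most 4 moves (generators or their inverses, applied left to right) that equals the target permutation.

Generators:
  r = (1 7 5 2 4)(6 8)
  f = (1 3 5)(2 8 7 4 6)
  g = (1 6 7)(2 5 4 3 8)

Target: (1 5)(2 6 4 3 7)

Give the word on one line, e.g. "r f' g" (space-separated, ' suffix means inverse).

r g' f g

  after r: (1 7 5 2 4)(6 8)
  after g': (1 6 3 4 7 2 5 8)
  after f: (1 2)(3 6 5 7 8)
  after g: (1 5)(2 6 4 3 7)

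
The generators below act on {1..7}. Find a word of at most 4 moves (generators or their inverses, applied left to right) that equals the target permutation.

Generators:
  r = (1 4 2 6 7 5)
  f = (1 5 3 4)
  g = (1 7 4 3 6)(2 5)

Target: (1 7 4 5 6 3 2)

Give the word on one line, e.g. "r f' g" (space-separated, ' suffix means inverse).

  after g': (1 6 3 4 7)(2 5)
  after r: (1 7 4 5 6 3 2)

g' r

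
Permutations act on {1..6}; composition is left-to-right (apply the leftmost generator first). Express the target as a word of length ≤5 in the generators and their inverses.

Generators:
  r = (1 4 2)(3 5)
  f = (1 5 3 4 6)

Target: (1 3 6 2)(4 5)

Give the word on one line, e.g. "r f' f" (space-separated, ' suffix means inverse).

r f' r f

  after r: (1 4 2)(3 5)
  after f': (1 3)(2 6 4)
  after r: (1 5 3 4)(2 6)
  after f: (1 3 6 2)(4 5)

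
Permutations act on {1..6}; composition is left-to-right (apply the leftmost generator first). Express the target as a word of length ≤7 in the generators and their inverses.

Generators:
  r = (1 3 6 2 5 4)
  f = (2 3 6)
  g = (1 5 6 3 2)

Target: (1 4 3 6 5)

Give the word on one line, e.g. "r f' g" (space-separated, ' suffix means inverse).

  after f: (2 3 6)
  after g': (1 2 6 3 5)
  after r': (1 6)(2 3)(4 5)
  after g': (1 5 4)(2 6)
  after r: (1 4 3 6 5)

f g' r' g' r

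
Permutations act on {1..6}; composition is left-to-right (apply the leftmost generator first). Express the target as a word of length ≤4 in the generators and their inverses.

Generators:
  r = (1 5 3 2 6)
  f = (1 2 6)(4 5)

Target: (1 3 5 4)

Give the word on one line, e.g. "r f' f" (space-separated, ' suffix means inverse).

f r'

  after f: (1 2 6)(4 5)
  after r': (1 3 5 4)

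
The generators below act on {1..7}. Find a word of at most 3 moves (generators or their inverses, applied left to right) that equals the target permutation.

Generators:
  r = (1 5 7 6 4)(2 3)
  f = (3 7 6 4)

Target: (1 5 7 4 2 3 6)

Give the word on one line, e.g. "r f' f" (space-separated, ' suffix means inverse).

  after f: (3 7 6 4)
  after r: (1 5 7 4 2 3 6)

f r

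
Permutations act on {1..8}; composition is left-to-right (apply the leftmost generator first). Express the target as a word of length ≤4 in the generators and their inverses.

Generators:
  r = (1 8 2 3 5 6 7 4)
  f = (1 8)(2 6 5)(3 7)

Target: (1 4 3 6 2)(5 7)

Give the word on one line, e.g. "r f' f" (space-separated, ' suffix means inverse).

  after r': (1 4 7 6 5 3 2 8)
  after f: (1 4 3 6 2)(5 7)

r' f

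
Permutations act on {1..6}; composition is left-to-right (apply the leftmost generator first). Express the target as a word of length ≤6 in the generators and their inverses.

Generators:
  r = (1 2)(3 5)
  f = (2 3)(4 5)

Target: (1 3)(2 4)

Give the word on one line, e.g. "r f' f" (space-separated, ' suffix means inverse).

f' r' f' f' f'

  after f': (2 3)(4 5)
  after r': (1 2 5 4 3)
  after f': (1 3)(2 4)
  after f': (1 2 5 4 3)
  after f': (1 3)(2 4)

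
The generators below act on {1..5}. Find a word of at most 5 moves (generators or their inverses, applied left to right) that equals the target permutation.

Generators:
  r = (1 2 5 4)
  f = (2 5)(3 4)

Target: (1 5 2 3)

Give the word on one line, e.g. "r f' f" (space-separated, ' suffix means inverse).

f r f'

  after f: (2 5)(3 4)
  after r: (1 2 4 3)
  after f': (1 5 2 3)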